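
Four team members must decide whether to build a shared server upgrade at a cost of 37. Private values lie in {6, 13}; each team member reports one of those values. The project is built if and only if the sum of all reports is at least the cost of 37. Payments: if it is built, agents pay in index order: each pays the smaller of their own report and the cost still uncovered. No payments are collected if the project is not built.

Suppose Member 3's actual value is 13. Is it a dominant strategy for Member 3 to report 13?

No

Consider the case where Member 1 reports 6, Member 2 reports 13 and Member 4 reports 13.
Truthful report 13: project built, pays 13, utility 13 - 13 = 0.
Report 6 instead: project built, pays 6, utility 13 - 6 = 7.
Since 7 > 0, reporting 6 is strictly better here, so truthful reporting is not dominant.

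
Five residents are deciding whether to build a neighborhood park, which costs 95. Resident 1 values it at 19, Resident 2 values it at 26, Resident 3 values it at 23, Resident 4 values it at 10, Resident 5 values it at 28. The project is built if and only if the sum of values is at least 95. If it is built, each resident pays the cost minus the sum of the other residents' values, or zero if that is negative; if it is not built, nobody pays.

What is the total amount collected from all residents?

52

Total value 106 ≥ cost 95, so it is built.
Resident 1: others sum to 87; max(0, 95 - 87) = 8.
Resident 2: others sum to 80; max(0, 95 - 80) = 15.
Resident 3: others sum to 83; max(0, 95 - 83) = 12.
Resident 4: others sum to 96; max(0, 95 - 96) = 0.
Resident 5: others sum to 78; max(0, 95 - 78) = 17.
Total collected = 8 + 15 + 12 + 0 + 17 = 52.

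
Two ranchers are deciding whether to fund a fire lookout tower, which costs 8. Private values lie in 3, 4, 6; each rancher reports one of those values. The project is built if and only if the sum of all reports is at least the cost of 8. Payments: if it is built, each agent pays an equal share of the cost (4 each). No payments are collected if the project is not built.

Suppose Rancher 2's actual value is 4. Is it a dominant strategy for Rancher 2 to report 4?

Yes

Check each profile of the others' reports and compare truth against every alternative report.
Others report (3): truth gives 0, best alternative gives 0.
Others report (4): truth gives 0, best alternative gives 0.
Others report (6): truth gives 0, best alternative gives 0.
In every case the truthful report is at least as good as any alternative, so it is a dominant strategy.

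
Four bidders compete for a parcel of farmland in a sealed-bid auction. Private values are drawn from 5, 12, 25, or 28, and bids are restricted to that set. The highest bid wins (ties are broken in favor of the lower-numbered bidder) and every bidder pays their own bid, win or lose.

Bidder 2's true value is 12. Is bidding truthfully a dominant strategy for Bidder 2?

Consider the case where Bidder 1 bids 5, Bidder 3 bids 5 and Bidder 4 bids 25.
Truthful bid 12: loses but pays 12, utility -12.
Bid 5 instead: loses but pays 5, utility -5.
Since -5 > -12, bidding 5 is strictly better here, so truthful bidding is not dominant.

No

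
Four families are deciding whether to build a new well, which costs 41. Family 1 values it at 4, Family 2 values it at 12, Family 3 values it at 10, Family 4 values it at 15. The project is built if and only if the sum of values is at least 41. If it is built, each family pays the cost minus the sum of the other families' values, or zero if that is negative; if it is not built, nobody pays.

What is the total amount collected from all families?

41

Total value 41 ≥ cost 41, so it is built.
Family 1: others sum to 37; max(0, 41 - 37) = 4.
Family 2: others sum to 29; max(0, 41 - 29) = 12.
Family 3: others sum to 31; max(0, 41 - 31) = 10.
Family 4: others sum to 26; max(0, 41 - 26) = 15.
Total collected = 4 + 12 + 10 + 15 = 41.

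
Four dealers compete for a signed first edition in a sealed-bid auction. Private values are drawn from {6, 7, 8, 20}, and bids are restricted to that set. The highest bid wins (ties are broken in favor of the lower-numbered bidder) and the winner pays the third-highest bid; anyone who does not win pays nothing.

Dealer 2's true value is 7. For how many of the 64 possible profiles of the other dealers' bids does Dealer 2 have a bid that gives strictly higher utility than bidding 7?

6

Others bid (6, 6, 8): truth gives 0; bid 8 gives 1 > 0. Violating.
Others bid (6, 6, 20): truth gives 0; bid 20 gives 1 > 0. Violating.
Others bid (6, 8, 6): truth gives 0; bid 8 gives 1 > 0. Violating.
Others bid (6, 20, 6): truth gives 0; bid 20 gives 1 > 0. Violating.
Others bid (6, 6, 6): truth gives 1; no alternative beats it.
Others bid (6, 6, 7): truth gives 1; no alternative beats it.
(Checking all 64 profiles: 6 have a profitable deviation, 58 do not.)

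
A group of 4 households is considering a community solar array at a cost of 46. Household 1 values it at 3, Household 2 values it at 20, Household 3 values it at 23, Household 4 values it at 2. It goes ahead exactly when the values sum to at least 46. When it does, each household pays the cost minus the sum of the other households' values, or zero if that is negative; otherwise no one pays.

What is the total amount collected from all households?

Total value 48 ≥ cost 46, so it is built.
Household 1: others sum to 45; max(0, 46 - 45) = 1.
Household 2: others sum to 28; max(0, 46 - 28) = 18.
Household 3: others sum to 25; max(0, 46 - 25) = 21.
Household 4: others sum to 46; max(0, 46 - 46) = 0.
Total collected = 1 + 18 + 21 + 0 = 40.

40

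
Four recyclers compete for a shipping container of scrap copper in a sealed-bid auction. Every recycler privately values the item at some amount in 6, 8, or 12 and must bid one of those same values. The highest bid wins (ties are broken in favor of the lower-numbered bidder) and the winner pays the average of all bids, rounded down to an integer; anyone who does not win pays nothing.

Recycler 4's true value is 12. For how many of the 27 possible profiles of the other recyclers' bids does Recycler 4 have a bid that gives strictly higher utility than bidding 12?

Others bid (6, 6, 6): truth gives 5; bid 8 gives 6 > 5. Violating.
Others bid (6, 6, 8): truth gives 4; no alternative beats it.
Others bid (6, 6, 12): truth gives 0; no alternative beats it.
(Checking all 27 profiles: 1 has a profitable deviation, 26 do not.)

1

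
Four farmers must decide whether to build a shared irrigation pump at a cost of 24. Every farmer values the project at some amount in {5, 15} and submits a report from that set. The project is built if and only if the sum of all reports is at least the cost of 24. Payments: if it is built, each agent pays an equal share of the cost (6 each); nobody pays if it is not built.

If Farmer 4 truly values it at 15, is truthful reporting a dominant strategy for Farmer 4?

Yes

Check each profile of the others' reports and compare truth against every alternative report.
Others report (5, 5, 5): truth gives 9, best alternative gives 0.
Others report (5, 5, 15): truth gives 9, best alternative gives 9.
Others report (5, 15, 5): truth gives 9, best alternative gives 9.
Others report (5, 15, 15): truth gives 9, best alternative gives 9.
Others report (15, 5, 5): truth gives 9, best alternative gives 9.
Others report (15, 5, 15): truth gives 9, best alternative gives 9.
(Remaining 2 profiles checked similarly; truth is weakly best in each.)
In every case the truthful report is at least as good as any alternative, so it is a dominant strategy.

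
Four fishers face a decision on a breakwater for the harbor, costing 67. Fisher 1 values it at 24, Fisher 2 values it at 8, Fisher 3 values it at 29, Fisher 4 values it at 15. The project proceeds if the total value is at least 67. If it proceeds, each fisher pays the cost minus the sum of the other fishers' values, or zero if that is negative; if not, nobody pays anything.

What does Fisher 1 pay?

15

Total value 76 ≥ cost 67, so the project is built.
The other fishers' values sum to 52.
Cost minus that sum is 67 - 52 = 15.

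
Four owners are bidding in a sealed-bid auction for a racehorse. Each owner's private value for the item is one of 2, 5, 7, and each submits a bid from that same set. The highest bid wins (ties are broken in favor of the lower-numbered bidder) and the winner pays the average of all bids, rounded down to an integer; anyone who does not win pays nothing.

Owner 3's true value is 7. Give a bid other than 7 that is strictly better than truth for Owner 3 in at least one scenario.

Suppose Owner 1 bids 2, Owner 2 bids 2 and Owner 4 bids 2.
Bid 7: wins, pays 3, utility 7 - 3 = 4.
Bid 5: wins, pays 2, utility 7 - 2 = 5.
So bidding 5 beats truth here (5 > 4).

5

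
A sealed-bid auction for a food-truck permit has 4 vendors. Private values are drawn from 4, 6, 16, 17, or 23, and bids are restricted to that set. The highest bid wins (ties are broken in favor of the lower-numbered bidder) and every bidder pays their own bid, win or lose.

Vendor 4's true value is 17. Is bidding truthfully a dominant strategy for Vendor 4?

No

Consider the case where Vendor 1 bids 4, Vendor 2 bids 4 and Vendor 3 bids 4.
Truthful bid 17: wins, pays 17, utility 17 - 17 = 0.
Bid 6 instead: wins, pays 6, utility 17 - 6 = 11.
Since 11 > 0, bidding 6 is strictly better here, so truthful bidding is not dominant.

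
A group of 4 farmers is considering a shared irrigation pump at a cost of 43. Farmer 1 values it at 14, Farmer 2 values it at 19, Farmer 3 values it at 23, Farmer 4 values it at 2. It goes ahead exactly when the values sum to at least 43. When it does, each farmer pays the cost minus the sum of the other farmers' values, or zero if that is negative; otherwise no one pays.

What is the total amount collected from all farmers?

Total value 58 ≥ cost 43, so it is built.
Farmer 1: others sum to 44; max(0, 43 - 44) = 0.
Farmer 2: others sum to 39; max(0, 43 - 39) = 4.
Farmer 3: others sum to 35; max(0, 43 - 35) = 8.
Farmer 4: others sum to 56; max(0, 43 - 56) = 0.
Total collected = 0 + 4 + 8 + 0 = 12.

12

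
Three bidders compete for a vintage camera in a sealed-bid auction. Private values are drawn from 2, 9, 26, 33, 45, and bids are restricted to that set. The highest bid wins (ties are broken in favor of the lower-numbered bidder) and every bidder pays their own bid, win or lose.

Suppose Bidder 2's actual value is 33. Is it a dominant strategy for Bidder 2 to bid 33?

No

Consider the case where Bidder 1 bids 2 and Bidder 3 bids 2.
Truthful bid 33: wins, pays 33, utility 33 - 33 = 0.
Bid 9 instead: wins, pays 9, utility 33 - 9 = 24.
Since 24 > 0, bidding 9 is strictly better here, so truthful bidding is not dominant.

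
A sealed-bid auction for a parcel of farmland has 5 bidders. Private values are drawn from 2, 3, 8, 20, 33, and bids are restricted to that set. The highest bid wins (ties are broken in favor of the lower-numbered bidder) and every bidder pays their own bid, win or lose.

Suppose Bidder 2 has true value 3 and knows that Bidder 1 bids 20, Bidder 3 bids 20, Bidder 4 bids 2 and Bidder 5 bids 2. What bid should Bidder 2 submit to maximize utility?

2

Bid 2: loses but pays 2, utility -2.
Bid 3: loses but pays 3, utility -3.
Bid 8: loses but pays 8, utility -8.
Bid 20: loses but pays 20, utility -20.
Bid 33: wins, pays 33, utility 3 - 33 = -30.
The best choice is 2 with utility -2.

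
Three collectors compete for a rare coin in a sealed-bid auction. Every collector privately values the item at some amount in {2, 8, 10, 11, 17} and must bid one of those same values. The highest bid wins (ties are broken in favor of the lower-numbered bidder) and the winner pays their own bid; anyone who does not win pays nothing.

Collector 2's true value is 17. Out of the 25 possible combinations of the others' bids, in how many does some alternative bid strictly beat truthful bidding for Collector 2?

12

Others bid (2, 2): truth gives 0; bid 8 gives 9 > 0. Violating.
Others bid (2, 8): truth gives 0; bid 8 gives 9 > 0. Violating.
Others bid (2, 10): truth gives 0; bid 10 gives 7 > 0. Violating.
Others bid (2, 11): truth gives 0; bid 11 gives 6 > 0. Violating.
Others bid (2, 17): truth gives 0; no alternative beats it.
Others bid (8, 17): truth gives 0; no alternative beats it.
(Checking all 25 profiles: 12 have a profitable deviation, 13 do not.)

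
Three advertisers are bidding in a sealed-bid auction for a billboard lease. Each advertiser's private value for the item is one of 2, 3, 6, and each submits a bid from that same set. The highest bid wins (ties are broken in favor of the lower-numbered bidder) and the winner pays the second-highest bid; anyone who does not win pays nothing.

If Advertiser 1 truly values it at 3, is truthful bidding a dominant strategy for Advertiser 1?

Yes

Check each profile of the others' bids and compare truth against every alternative bid.
Others bid (2, 2): truth gives 1, best alternative gives 1.
Others bid (2, 3): truth gives 0, best alternative gives 0.
Others bid (2, 6): truth gives 0, best alternative gives 0.
Others bid (3, 2): truth gives 0, best alternative gives 0.
Others bid (3, 3): truth gives 0, best alternative gives 0.
Others bid (3, 6): truth gives 0, best alternative gives 0.
(Remaining 3 profiles checked similarly; truth is weakly best in each.)
In every case the truthful bid is at least as good as any alternative, so it is a dominant strategy.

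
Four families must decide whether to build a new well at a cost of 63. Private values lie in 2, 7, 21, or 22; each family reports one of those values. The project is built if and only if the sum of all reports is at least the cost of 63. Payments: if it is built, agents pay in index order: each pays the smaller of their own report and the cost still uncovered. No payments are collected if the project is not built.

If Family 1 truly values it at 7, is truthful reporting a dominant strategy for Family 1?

No

Consider the case where Family 2 reports 21, Family 3 reports 21 and Family 4 reports 21.
Truthful report 7: project built, pays 7, utility 7 - 7 = 0.
Report 2 instead: project built, pays 2, utility 7 - 2 = 5.
Since 5 > 0, reporting 2 is strictly better here, so truthful reporting is not dominant.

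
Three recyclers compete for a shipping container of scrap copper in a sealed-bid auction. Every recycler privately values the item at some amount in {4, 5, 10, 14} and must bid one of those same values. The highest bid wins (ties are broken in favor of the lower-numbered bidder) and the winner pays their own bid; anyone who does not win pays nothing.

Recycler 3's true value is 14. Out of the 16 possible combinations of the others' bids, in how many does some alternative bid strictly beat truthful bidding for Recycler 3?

4

Others bid (4, 4): truth gives 0; bid 5 gives 9 > 0. Violating.
Others bid (4, 5): truth gives 0; bid 10 gives 4 > 0. Violating.
Others bid (5, 4): truth gives 0; bid 10 gives 4 > 0. Violating.
Others bid (5, 5): truth gives 0; bid 10 gives 4 > 0. Violating.
Others bid (4, 10): truth gives 0; no alternative beats it.
Others bid (4, 14): truth gives 0; no alternative beats it.
(Checking all 16 profiles: 4 have a profitable deviation, 12 do not.)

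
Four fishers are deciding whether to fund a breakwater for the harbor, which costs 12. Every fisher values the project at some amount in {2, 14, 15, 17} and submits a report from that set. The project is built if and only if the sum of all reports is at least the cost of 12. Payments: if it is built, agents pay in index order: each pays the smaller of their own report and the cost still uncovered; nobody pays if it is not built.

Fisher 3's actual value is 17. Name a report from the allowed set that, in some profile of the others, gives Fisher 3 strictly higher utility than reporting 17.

2

Suppose Fisher 1 reports 2, Fisher 2 reports 2 and Fisher 4 reports 14.
Report 17: project built, pays 8, utility 17 - 8 = 9.
Report 2: project built, pays 2, utility 17 - 2 = 15.
So reporting 2 beats truth here (15 > 9).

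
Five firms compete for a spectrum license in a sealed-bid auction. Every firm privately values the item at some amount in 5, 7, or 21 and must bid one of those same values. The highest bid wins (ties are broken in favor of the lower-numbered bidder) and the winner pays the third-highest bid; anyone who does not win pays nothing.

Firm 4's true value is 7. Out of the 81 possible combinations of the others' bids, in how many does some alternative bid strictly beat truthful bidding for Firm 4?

4

Others bid (5, 5, 5, 21): truth gives 0; bid 21 gives 2 > 0. Violating.
Others bid (5, 5, 7, 5): truth gives 0; bid 21 gives 2 > 0. Violating.
Others bid (5, 7, 5, 5): truth gives 0; bid 21 gives 2 > 0. Violating.
Others bid (7, 5, 5, 5): truth gives 0; bid 21 gives 2 > 0. Violating.
Others bid (5, 5, 5, 5): truth gives 2; no alternative beats it.
Others bid (5, 5, 5, 7): truth gives 2; no alternative beats it.
(Checking all 81 profiles: 4 have a profitable deviation, 77 do not.)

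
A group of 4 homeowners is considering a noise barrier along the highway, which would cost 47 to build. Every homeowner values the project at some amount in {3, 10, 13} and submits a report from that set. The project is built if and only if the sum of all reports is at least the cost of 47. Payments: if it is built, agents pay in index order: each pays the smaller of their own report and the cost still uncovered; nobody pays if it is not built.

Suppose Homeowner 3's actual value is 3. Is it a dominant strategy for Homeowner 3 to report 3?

Yes

Check each profile of the others' reports and compare truth against every alternative report.
Others report (13, 13, 13): truth gives 0, best alternative gives -7.
Others report (3, 3, 3): truth gives 0, best alternative gives 0.
Others report (3, 3, 10): truth gives 0, best alternative gives 0.
Others report (3, 3, 13): truth gives 0, best alternative gives 0.
Others report (3, 10, 3): truth gives 0, best alternative gives 0.
Others report (3, 10, 10): truth gives 0, best alternative gives 0.
(Remaining 21 profiles checked similarly; truth is weakly best in each.)
In every case the truthful report is at least as good as any alternative, so it is a dominant strategy.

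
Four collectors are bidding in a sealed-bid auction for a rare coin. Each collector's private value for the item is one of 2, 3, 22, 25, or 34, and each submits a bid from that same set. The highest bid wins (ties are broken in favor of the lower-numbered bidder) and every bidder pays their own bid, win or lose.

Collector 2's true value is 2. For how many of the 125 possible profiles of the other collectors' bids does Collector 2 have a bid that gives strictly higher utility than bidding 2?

Others bid (2, 2, 2): truth gives -2; bid 3 gives -1 > -2. Violating.
Others bid (2, 2, 3): truth gives -2; bid 3 gives -1 > -2. Violating.
Others bid (2, 3, 2): truth gives -2; bid 3 gives -1 > -2. Violating.
Others bid (2, 3, 3): truth gives -2; bid 3 gives -1 > -2. Violating.
Others bid (2, 2, 22): truth gives -2; no alternative beats it.
Others bid (2, 2, 25): truth gives -2; no alternative beats it.
(Checking all 125 profiles: 4 have a profitable deviation, 121 do not.)

4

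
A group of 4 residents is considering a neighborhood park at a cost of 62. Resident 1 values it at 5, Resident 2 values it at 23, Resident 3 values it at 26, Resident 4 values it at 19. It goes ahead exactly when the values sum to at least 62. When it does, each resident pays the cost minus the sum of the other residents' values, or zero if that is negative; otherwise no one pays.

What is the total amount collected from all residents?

Total value 73 ≥ cost 62, so it is built.
Resident 1: others sum to 68; max(0, 62 - 68) = 0.
Resident 2: others sum to 50; max(0, 62 - 50) = 12.
Resident 3: others sum to 47; max(0, 62 - 47) = 15.
Resident 4: others sum to 54; max(0, 62 - 54) = 8.
Total collected = 0 + 12 + 15 + 8 = 35.

35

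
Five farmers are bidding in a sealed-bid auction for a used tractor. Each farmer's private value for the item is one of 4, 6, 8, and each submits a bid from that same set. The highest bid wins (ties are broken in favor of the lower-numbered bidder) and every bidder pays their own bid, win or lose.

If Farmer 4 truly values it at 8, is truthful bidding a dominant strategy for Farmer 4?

Consider the case where Farmer 1 bids 4, Farmer 2 bids 4, Farmer 3 bids 4 and Farmer 5 bids 4.
Truthful bid 8: wins, pays 8, utility 8 - 8 = 0.
Bid 6 instead: wins, pays 6, utility 8 - 6 = 2.
Since 2 > 0, bidding 6 is strictly better here, so truthful bidding is not dominant.

No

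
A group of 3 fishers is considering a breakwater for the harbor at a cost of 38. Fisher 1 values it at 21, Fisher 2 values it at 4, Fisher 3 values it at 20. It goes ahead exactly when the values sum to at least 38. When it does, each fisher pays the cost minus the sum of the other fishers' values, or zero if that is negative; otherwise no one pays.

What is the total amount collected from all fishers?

Total value 45 ≥ cost 38, so it is built.
Fisher 1: others sum to 24; max(0, 38 - 24) = 14.
Fisher 2: others sum to 41; max(0, 38 - 41) = 0.
Fisher 3: others sum to 25; max(0, 38 - 25) = 13.
Total collected = 14 + 0 + 13 = 27.

27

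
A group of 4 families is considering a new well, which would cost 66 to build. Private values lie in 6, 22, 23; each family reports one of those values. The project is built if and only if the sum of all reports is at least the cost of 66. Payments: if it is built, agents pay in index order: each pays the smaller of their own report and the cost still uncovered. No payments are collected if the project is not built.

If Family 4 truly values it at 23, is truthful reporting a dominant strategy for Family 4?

Yes

Check each profile of the others' reports and compare truth against every alternative report.
Others report (22, 22, 22): truth gives 23, best alternative gives 23.
Others report (22, 22, 23): truth gives 23, best alternative gives 23.
Others report (22, 23, 22): truth gives 23, best alternative gives 23.
Others report (22, 23, 23): truth gives 23, best alternative gives 23.
Others report (23, 22, 22): truth gives 23, best alternative gives 23.
Others report (23, 22, 23): truth gives 23, best alternative gives 23.
(Remaining 21 profiles checked similarly; truth is weakly best in each.)
In every case the truthful report is at least as good as any alternative, so it is a dominant strategy.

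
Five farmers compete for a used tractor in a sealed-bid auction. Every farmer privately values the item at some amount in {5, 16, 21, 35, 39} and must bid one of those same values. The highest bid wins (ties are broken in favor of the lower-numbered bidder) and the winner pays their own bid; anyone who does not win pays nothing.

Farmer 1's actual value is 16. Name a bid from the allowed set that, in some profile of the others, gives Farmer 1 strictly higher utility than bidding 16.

5

Suppose Farmer 2 bids 5, Farmer 3 bids 5, Farmer 4 bids 5 and Farmer 5 bids 5.
Bid 16: wins, pays 16, utility 16 - 16 = 0.
Bid 5: wins, pays 5, utility 16 - 5 = 11.
So bidding 5 beats truth here (11 > 0).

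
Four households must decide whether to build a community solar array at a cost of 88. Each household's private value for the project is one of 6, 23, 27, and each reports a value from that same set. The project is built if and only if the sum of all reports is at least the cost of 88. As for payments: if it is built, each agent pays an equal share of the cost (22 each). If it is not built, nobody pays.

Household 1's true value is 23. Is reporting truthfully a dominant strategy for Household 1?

Check each profile of the others' reports and compare truth against every alternative report.
Others report (23, 23, 23): truth gives 1, best alternative gives 1.
Others report (23, 23, 27): truth gives 1, best alternative gives 1.
Others report (23, 27, 23): truth gives 1, best alternative gives 1.
Others report (23, 27, 27): truth gives 1, best alternative gives 1.
Others report (27, 23, 23): truth gives 1, best alternative gives 1.
Others report (27, 23, 27): truth gives 1, best alternative gives 1.
(Remaining 21 profiles checked similarly; truth is weakly best in each.)
In every case the truthful report is at least as good as any alternative, so it is a dominant strategy.

Yes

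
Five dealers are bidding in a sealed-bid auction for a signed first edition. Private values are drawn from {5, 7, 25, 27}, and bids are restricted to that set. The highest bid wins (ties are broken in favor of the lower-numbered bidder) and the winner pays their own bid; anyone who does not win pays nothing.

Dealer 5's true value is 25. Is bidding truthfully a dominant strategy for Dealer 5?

Consider the case where Dealer 1 bids 5, Dealer 2 bids 5, Dealer 3 bids 5 and Dealer 4 bids 5.
Truthful bid 25: wins, pays 25, utility 25 - 25 = 0.
Bid 7 instead: wins, pays 7, utility 25 - 7 = 18.
Since 18 > 0, bidding 7 is strictly better here, so truthful bidding is not dominant.

No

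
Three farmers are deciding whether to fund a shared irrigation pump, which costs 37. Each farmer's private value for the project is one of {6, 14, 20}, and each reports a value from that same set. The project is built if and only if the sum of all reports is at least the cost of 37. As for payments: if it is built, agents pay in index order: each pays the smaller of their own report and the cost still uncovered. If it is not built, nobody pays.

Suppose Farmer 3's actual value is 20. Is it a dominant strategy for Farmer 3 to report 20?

Check each profile of the others' reports and compare truth against every alternative report.
Others report (6, 14): truth gives 3, best alternative gives 0.
Others report (14, 6): truth gives 3, best alternative gives 0.
Others report (20, 20): truth gives 20, best alternative gives 20.
Others report (14, 20): truth gives 17, best alternative gives 17.
Others report (20, 14): truth gives 17, best alternative gives 17.
Others report (14, 14): truth gives 11, best alternative gives 11.
(Remaining 3 profiles checked similarly; truth is weakly best in each.)
In every case the truthful report is at least as good as any alternative, so it is a dominant strategy.

Yes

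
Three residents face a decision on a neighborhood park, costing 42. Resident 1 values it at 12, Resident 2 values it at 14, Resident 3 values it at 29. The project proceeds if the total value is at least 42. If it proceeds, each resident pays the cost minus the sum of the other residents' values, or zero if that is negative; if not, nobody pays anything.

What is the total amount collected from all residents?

Total value 55 ≥ cost 42, so it is built.
Resident 1: others sum to 43; max(0, 42 - 43) = 0.
Resident 2: others sum to 41; max(0, 42 - 41) = 1.
Resident 3: others sum to 26; max(0, 42 - 26) = 16.
Total collected = 0 + 1 + 16 = 17.

17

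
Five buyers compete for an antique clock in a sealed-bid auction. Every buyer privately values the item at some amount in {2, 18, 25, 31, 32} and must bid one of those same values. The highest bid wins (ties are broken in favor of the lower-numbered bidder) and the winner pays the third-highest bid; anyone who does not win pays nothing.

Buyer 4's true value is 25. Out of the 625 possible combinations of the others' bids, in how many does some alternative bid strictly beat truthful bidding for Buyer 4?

64

Others bid (2, 2, 2, 31): truth gives 0; bid 31 gives 23 > 0. Violating.
Others bid (2, 2, 2, 32): truth gives 0; bid 32 gives 23 > 0. Violating.
Others bid (2, 2, 18, 31): truth gives 0; bid 31 gives 7 > 0. Violating.
Others bid (2, 2, 18, 32): truth gives 0; bid 32 gives 7 > 0. Violating.
Others bid (2, 2, 2, 2): truth gives 23; no alternative beats it.
Others bid (2, 2, 2, 18): truth gives 23; no alternative beats it.
(Checking all 625 profiles: 64 have a profitable deviation, 561 do not.)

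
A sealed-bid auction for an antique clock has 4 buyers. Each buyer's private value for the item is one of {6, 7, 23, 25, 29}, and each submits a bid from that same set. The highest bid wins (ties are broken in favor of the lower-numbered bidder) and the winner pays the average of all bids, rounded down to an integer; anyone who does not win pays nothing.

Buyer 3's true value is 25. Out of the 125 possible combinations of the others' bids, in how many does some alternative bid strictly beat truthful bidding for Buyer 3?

Others bid (6, 6, 6): truth gives 15; bid 7 gives 19 > 15. Violating.
Others bid (6, 6, 7): truth gives 14; bid 7 gives 19 > 14. Violating.
Others bid (6, 6, 23): truth gives 10; bid 23 gives 11 > 10. Violating.
Others bid (6, 6, 29): truth gives 0; bid 29 gives 8 > 0. Violating.
Others bid (6, 6, 25): truth gives 10; no alternative beats it.
Others bid (6, 7, 25): truth gives 10; no alternative beats it.
(Checking all 125 profiles: 44 have a profitable deviation, 81 do not.)

44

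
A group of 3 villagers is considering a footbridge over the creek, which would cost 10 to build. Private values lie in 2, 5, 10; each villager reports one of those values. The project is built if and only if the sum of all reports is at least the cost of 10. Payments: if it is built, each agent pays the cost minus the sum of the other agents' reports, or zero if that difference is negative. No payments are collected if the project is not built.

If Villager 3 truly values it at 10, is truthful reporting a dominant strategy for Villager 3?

Check each profile of the others' reports and compare truth against every alternative report.
Others report (2, 2): truth gives 4, best alternative gives 0.
Others report (2, 10): truth gives 10, best alternative gives 10.
Others report (5, 5): truth gives 10, best alternative gives 10.
Others report (5, 10): truth gives 10, best alternative gives 10.
Others report (10, 2): truth gives 10, best alternative gives 10.
Others report (10, 5): truth gives 10, best alternative gives 10.
(Remaining 3 profiles checked similarly; truth is weakly best in each.)
In every case the truthful report is at least as good as any alternative, so it is a dominant strategy.

Yes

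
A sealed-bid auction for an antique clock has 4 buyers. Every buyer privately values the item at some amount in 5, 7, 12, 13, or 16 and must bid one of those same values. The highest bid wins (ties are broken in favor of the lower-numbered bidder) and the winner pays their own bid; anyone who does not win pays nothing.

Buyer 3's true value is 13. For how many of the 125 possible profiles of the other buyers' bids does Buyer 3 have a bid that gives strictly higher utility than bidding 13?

Others bid (5, 5, 5): truth gives 0; bid 7 gives 6 > 0. Violating.
Others bid (5, 5, 7): truth gives 0; bid 7 gives 6 > 0. Violating.
Others bid (5, 5, 12): truth gives 0; bid 12 gives 1 > 0. Violating.
Others bid (5, 7, 5): truth gives 0; bid 12 gives 1 > 0. Violating.
Others bid (5, 5, 13): truth gives 0; no alternative beats it.
Others bid (5, 5, 16): truth gives 0; no alternative beats it.
(Checking all 125 profiles: 12 have a profitable deviation, 113 do not.)

12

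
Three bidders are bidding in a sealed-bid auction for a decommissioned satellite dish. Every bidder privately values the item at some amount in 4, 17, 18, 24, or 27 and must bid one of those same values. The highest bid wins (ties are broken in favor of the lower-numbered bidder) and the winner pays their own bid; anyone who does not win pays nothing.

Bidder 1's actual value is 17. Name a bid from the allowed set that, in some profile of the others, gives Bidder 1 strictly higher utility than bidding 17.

Suppose Bidder 2 bids 4 and Bidder 3 bids 4.
Bid 17: wins, pays 17, utility 17 - 17 = 0.
Bid 4: wins, pays 4, utility 17 - 4 = 13.
So bidding 4 beats truth here (13 > 0).

4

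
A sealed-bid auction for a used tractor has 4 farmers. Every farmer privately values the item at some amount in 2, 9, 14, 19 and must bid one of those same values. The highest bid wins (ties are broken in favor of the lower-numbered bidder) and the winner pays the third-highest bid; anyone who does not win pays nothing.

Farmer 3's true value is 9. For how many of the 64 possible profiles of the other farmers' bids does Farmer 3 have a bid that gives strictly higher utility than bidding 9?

Others bid (2, 2, 14): truth gives 0; bid 14 gives 7 > 0. Violating.
Others bid (2, 2, 19): truth gives 0; bid 19 gives 7 > 0. Violating.
Others bid (2, 9, 2): truth gives 0; bid 14 gives 7 > 0. Violating.
Others bid (2, 14, 2): truth gives 0; bid 19 gives 7 > 0. Violating.
Others bid (2, 2, 2): truth gives 7; no alternative beats it.
Others bid (2, 2, 9): truth gives 7; no alternative beats it.
(Checking all 64 profiles: 6 have a profitable deviation, 58 do not.)

6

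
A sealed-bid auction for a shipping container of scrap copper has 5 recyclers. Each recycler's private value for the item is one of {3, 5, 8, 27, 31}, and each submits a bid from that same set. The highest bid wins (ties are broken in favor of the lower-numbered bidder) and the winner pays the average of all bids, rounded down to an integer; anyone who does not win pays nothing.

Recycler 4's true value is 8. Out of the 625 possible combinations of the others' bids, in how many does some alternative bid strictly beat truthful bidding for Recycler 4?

2

Others bid (3, 3, 3, 3): truth gives 4; bid 5 gives 5 > 4. Violating.
Others bid (3, 3, 3, 5): truth gives 4; bid 5 gives 5 > 4. Violating.
Others bid (3, 3, 3, 8): truth gives 3; no alternative beats it.
Others bid (3, 3, 3, 27): truth gives 0; no alternative beats it.
(Checking all 625 profiles: 2 have a profitable deviation, 623 do not.)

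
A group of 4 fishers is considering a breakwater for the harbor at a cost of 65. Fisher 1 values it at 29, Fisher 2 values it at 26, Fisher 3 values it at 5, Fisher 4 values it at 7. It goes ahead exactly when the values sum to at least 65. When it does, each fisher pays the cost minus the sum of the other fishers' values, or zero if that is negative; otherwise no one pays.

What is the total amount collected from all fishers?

59

Total value 67 ≥ cost 65, so it is built.
Fisher 1: others sum to 38; max(0, 65 - 38) = 27.
Fisher 2: others sum to 41; max(0, 65 - 41) = 24.
Fisher 3: others sum to 62; max(0, 65 - 62) = 3.
Fisher 4: others sum to 60; max(0, 65 - 60) = 5.
Total collected = 27 + 24 + 3 + 5 = 59.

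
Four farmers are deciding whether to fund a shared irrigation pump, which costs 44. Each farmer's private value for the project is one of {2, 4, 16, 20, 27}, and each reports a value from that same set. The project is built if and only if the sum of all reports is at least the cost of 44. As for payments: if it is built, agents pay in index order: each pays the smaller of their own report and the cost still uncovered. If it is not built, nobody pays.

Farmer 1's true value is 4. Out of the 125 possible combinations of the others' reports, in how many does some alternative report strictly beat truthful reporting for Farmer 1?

63

Others report (2, 16, 27): truth gives 0; report 2 gives 2 > 0. Violating.
Others report (2, 20, 20): truth gives 0; report 2 gives 2 > 0. Violating.
Others report (2, 20, 27): truth gives 0; report 2 gives 2 > 0. Violating.
Others report (2, 27, 16): truth gives 0; report 2 gives 2 > 0. Violating.
Others report (2, 2, 2): truth gives 0; no alternative beats it.
Others report (2, 2, 4): truth gives 0; no alternative beats it.
(Checking all 125 profiles: 63 have a profitable deviation, 62 do not.)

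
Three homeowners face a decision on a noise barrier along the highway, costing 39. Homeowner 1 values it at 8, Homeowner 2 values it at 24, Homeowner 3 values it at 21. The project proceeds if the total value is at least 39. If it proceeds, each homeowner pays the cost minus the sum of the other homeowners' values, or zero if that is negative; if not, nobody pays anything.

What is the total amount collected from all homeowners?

Total value 53 ≥ cost 39, so it is built.
Homeowner 1: others sum to 45; max(0, 39 - 45) = 0.
Homeowner 2: others sum to 29; max(0, 39 - 29) = 10.
Homeowner 3: others sum to 32; max(0, 39 - 32) = 7.
Total collected = 0 + 10 + 7 = 17.

17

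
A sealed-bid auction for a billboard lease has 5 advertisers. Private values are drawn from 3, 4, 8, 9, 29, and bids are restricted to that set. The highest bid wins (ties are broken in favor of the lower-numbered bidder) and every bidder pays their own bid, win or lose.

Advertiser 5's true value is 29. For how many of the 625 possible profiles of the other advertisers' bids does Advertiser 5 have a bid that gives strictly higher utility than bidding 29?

450

Others bid (3, 3, 3, 3): truth gives 0; bid 4 gives 25 > 0. Violating.
Others bid (3, 3, 3, 4): truth gives 0; bid 8 gives 21 > 0. Violating.
Others bid (3, 3, 3, 8): truth gives 0; bid 9 gives 20 > 0. Violating.
Others bid (3, 3, 3, 29): truth gives -29; bid 3 gives -3 > -29. Violating.
Others bid (3, 3, 3, 9): truth gives 0; no alternative beats it.
Others bid (3, 3, 4, 9): truth gives 0; no alternative beats it.
(Checking all 625 profiles: 450 have a profitable deviation, 175 do not.)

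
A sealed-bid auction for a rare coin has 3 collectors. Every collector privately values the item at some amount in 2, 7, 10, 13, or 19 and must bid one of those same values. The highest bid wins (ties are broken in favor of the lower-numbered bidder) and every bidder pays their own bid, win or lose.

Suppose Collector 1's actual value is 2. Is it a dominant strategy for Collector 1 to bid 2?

Yes

Check each profile of the others' bids and compare truth against every alternative bid.
Others bid (2, 2): truth gives 0, best alternative gives -5.
Others bid (2, 10): truth gives -2, best alternative gives -7.
Others bid (2, 13): truth gives -2, best alternative gives -7.
Others bid (2, 19): truth gives -2, best alternative gives -7.
Others bid (7, 10): truth gives -2, best alternative gives -7.
Others bid (7, 13): truth gives -2, best alternative gives -7.
(Remaining 19 profiles checked similarly; truth is weakly best in each.)
In every case the truthful bid is at least as good as any alternative, so it is a dominant strategy.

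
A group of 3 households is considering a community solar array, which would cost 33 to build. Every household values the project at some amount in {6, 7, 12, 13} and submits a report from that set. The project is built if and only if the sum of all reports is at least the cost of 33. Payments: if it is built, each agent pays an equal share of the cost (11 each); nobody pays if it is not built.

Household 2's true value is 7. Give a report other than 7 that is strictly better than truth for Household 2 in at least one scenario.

Suppose Household 1 reports 13 and Household 3 reports 13.
Report 7: project built, pays 11, utility 7 - 11 = -4.
Report 6: project not built, utility 0.
So reporting 6 beats truth here (0 > -4).

6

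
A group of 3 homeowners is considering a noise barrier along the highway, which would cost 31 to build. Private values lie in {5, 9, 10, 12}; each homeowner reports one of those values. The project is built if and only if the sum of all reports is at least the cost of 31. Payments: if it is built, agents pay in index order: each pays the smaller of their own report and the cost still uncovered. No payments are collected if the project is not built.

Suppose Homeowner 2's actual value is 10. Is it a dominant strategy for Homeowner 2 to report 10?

Consider the case where Homeowner 1 reports 10 and Homeowner 3 reports 12.
Truthful report 10: project built, pays 10, utility 10 - 10 = 0.
Report 9 instead: project built, pays 9, utility 10 - 9 = 1.
Since 1 > 0, reporting 9 is strictly better here, so truthful reporting is not dominant.

No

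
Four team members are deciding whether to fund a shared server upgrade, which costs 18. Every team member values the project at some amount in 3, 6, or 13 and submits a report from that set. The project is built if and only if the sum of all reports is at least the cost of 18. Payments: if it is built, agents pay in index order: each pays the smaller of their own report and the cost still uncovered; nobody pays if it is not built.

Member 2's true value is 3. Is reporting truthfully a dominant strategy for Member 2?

Yes

Check each profile of the others' reports and compare truth against every alternative report.
Others report (3, 3, 6): truth gives 0, best alternative gives -3.
Others report (3, 3, 13): truth gives 0, best alternative gives -3.
Others report (3, 6, 3): truth gives 0, best alternative gives -3.
Others report (3, 6, 6): truth gives 0, best alternative gives -3.
Others report (3, 6, 13): truth gives 0, best alternative gives -3.
Others report (3, 13, 3): truth gives 0, best alternative gives -3.
(Remaining 21 profiles checked similarly; truth is weakly best in each.)
In every case the truthful report is at least as good as any alternative, so it is a dominant strategy.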